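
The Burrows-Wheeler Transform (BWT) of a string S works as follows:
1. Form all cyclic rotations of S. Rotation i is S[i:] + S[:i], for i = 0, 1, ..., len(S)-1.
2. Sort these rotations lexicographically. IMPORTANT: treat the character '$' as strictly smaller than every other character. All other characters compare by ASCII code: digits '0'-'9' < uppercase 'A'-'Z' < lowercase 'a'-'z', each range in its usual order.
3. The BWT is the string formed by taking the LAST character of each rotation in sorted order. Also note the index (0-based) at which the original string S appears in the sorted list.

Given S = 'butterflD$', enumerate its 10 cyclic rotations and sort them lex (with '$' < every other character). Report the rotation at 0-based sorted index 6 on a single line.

All 10 rotations (rotation i = S[i:]+S[:i]):
  rot[0] = butterflD$
  rot[1] = utterflD$b
  rot[2] = tterflD$bu
  rot[3] = terflD$but
  rot[4] = erflD$butt
  rot[5] = rflD$butte
  rot[6] = flD$butter
  rot[7] = lD$butterf
  rot[8] = D$butterfl
  rot[9] = $butterflD
Sorted (with $ < everything):
  sorted[0] = $butterflD
  sorted[1] = D$butterfl
  sorted[2] = butterflD$
  sorted[3] = erflD$butt
  sorted[4] = flD$butter
  sorted[5] = lD$butterf
  sorted[6] = rflD$butte
  sorted[7] = terflD$but
  sorted[8] = tterflD$bu
  sorted[9] = utterflD$b
sorted[6] = rflD$butte

Answer: rflD$butte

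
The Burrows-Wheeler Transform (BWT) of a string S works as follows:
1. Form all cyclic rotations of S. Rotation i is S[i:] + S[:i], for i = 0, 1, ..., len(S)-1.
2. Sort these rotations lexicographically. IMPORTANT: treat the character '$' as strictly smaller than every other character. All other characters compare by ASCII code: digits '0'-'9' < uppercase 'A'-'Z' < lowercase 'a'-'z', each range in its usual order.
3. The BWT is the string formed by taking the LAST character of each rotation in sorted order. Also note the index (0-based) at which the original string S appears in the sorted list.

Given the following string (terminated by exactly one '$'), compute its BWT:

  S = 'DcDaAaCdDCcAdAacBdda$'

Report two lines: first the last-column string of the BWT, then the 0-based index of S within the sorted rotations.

Answer: aadccDadc$dDAACaDACdB
9

Derivation:
All 21 rotations (rotation i = S[i:]+S[:i]):
  rot[0] = DcDaAaCdDCcAdAacBdda$
  rot[1] = cDaAaCdDCcAdAacBdda$D
  rot[2] = DaAaCdDCcAdAacBdda$Dc
  rot[3] = aAaCdDCcAdAacBdda$DcD
  rot[4] = AaCdDCcAdAacBdda$DcDa
  rot[5] = aCdDCcAdAacBdda$DcDaA
  rot[6] = CdDCcAdAacBdda$DcDaAa
  rot[7] = dDCcAdAacBdda$DcDaAaC
  rot[8] = DCcAdAacBdda$DcDaAaCd
  rot[9] = CcAdAacBdda$DcDaAaCdD
  rot[10] = cAdAacBdda$DcDaAaCdDC
  rot[11] = AdAacBdda$DcDaAaCdDCc
  rot[12] = dAacBdda$DcDaAaCdDCcA
  rot[13] = AacBdda$DcDaAaCdDCcAd
  rot[14] = acBdda$DcDaAaCdDCcAdA
  rot[15] = cBdda$DcDaAaCdDCcAdAa
  rot[16] = Bdda$DcDaAaCdDCcAdAac
  rot[17] = dda$DcDaAaCdDCcAdAacB
  rot[18] = da$DcDaAaCdDCcAdAacBd
  rot[19] = a$DcDaAaCdDCcAdAacBdd
  rot[20] = $DcDaAaCdDCcAdAacBdda
Sorted (with $ < everything):
  sorted[0] = $DcDaAaCdDCcAdAacBdda  (last char: 'a')
  sorted[1] = AaCdDCcAdAacBdda$DcDa  (last char: 'a')
  sorted[2] = AacBdda$DcDaAaCdDCcAd  (last char: 'd')
  sorted[3] = AdAacBdda$DcDaAaCdDCc  (last char: 'c')
  sorted[4] = Bdda$DcDaAaCdDCcAdAac  (last char: 'c')
  sorted[5] = CcAdAacBdda$DcDaAaCdD  (last char: 'D')
  sorted[6] = CdDCcAdAacBdda$DcDaAa  (last char: 'a')
  sorted[7] = DCcAdAacBdda$DcDaAaCd  (last char: 'd')
  sorted[8] = DaAaCdDCcAdAacBdda$Dc  (last char: 'c')
  sorted[9] = DcDaAaCdDCcAdAacBdda$  (last char: '$')
  sorted[10] = a$DcDaAaCdDCcAdAacBdd  (last char: 'd')
  sorted[11] = aAaCdDCcAdAacBdda$DcD  (last char: 'D')
  sorted[12] = aCdDCcAdAacBdda$DcDaA  (last char: 'A')
  sorted[13] = acBdda$DcDaAaCdDCcAdA  (last char: 'A')
  sorted[14] = cAdAacBdda$DcDaAaCdDC  (last char: 'C')
  sorted[15] = cBdda$DcDaAaCdDCcAdAa  (last char: 'a')
  sorted[16] = cDaAaCdDCcAdAacBdda$D  (last char: 'D')
  sorted[17] = dAacBdda$DcDaAaCdDCcA  (last char: 'A')
  sorted[18] = dDCcAdAacBdda$DcDaAaC  (last char: 'C')
  sorted[19] = da$DcDaAaCdDCcAdAacBd  (last char: 'd')
  sorted[20] = dda$DcDaAaCdDCcAdAacB  (last char: 'B')
Last column: aadccDadc$dDAACaDACdB
Original string S is at sorted index 9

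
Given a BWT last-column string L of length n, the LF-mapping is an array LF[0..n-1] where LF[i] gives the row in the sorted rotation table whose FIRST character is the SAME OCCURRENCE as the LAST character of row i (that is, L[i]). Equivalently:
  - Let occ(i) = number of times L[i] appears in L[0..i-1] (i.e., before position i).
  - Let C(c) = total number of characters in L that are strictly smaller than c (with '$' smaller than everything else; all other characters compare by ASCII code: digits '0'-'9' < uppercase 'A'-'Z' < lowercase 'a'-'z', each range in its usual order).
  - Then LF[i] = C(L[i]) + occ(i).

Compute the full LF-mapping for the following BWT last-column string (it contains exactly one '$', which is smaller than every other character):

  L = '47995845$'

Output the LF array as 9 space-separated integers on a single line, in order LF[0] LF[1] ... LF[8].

Char counts: '$':1, '4':2, '5':2, '7':1, '8':1, '9':2
C (first-col start): C('$')=0, C('4')=1, C('5')=3, C('7')=5, C('8')=6, C('9')=7
L[0]='4': occ=0, LF[0]=C('4')+0=1+0=1
L[1]='7': occ=0, LF[1]=C('7')+0=5+0=5
L[2]='9': occ=0, LF[2]=C('9')+0=7+0=7
L[3]='9': occ=1, LF[3]=C('9')+1=7+1=8
L[4]='5': occ=0, LF[4]=C('5')+0=3+0=3
L[5]='8': occ=0, LF[5]=C('8')+0=6+0=6
L[6]='4': occ=1, LF[6]=C('4')+1=1+1=2
L[7]='5': occ=1, LF[7]=C('5')+1=3+1=4
L[8]='$': occ=0, LF[8]=C('$')+0=0+0=0

Answer: 1 5 7 8 3 6 2 4 0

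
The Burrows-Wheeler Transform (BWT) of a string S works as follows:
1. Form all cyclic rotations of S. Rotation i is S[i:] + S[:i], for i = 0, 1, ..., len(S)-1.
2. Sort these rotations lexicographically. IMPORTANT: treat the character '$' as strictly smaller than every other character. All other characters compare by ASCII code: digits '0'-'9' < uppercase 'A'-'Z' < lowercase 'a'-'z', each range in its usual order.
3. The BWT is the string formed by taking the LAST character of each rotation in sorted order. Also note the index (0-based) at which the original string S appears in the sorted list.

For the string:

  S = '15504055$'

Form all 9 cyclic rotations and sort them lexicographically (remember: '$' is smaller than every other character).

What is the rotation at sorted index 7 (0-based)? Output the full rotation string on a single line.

Answer: 55$155040

Derivation:
All 9 rotations (rotation i = S[i:]+S[:i]):
  rot[0] = 15504055$
  rot[1] = 5504055$1
  rot[2] = 504055$15
  rot[3] = 04055$155
  rot[4] = 4055$1550
  rot[5] = 055$15504
  rot[6] = 55$155040
  rot[7] = 5$1550405
  rot[8] = $15504055
Sorted (with $ < everything):
  sorted[0] = $15504055
  sorted[1] = 04055$155
  sorted[2] = 055$15504
  sorted[3] = 15504055$
  sorted[4] = 4055$1550
  sorted[5] = 5$1550405
  sorted[6] = 504055$15
  sorted[7] = 55$155040
  sorted[8] = 5504055$1
sorted[7] = 55$155040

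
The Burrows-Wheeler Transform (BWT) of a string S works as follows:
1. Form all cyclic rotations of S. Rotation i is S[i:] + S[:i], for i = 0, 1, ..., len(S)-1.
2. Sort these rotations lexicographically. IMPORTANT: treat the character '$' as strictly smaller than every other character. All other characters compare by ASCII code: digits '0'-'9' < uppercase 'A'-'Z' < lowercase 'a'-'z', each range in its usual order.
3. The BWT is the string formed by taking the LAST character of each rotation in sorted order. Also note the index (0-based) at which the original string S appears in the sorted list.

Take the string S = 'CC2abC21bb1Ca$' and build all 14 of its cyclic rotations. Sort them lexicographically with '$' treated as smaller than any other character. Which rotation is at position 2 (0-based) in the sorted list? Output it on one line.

All 14 rotations (rotation i = S[i:]+S[:i]):
  rot[0] = CC2abC21bb1Ca$
  rot[1] = C2abC21bb1Ca$C
  rot[2] = 2abC21bb1Ca$CC
  rot[3] = abC21bb1Ca$CC2
  rot[4] = bC21bb1Ca$CC2a
  rot[5] = C21bb1Ca$CC2ab
  rot[6] = 21bb1Ca$CC2abC
  rot[7] = 1bb1Ca$CC2abC2
  rot[8] = bb1Ca$CC2abC21
  rot[9] = b1Ca$CC2abC21b
  rot[10] = 1Ca$CC2abC21bb
  rot[11] = Ca$CC2abC21bb1
  rot[12] = a$CC2abC21bb1C
  rot[13] = $CC2abC21bb1Ca
Sorted (with $ < everything):
  sorted[0] = $CC2abC21bb1Ca
  sorted[1] = 1Ca$CC2abC21bb
  sorted[2] = 1bb1Ca$CC2abC2
  sorted[3] = 21bb1Ca$CC2abC
  sorted[4] = 2abC21bb1Ca$CC
  sorted[5] = C21bb1Ca$CC2ab
  sorted[6] = C2abC21bb1Ca$C
  sorted[7] = CC2abC21bb1Ca$
  sorted[8] = Ca$CC2abC21bb1
  sorted[9] = a$CC2abC21bb1C
  sorted[10] = abC21bb1Ca$CC2
  sorted[11] = b1Ca$CC2abC21b
  sorted[12] = bC21bb1Ca$CC2a
  sorted[13] = bb1Ca$CC2abC21
sorted[2] = 1bb1Ca$CC2abC2

Answer: 1bb1Ca$CC2abC2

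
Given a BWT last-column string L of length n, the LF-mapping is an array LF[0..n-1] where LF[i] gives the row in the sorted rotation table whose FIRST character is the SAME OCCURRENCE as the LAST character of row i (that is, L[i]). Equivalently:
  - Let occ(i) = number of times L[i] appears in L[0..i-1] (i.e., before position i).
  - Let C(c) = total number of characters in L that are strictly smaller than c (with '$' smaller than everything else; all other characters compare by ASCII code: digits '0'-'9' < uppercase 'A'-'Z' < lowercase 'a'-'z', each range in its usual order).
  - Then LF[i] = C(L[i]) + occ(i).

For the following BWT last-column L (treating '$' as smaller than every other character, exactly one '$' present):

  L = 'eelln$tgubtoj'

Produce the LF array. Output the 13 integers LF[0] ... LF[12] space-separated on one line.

Answer: 2 3 6 7 8 0 10 4 12 1 11 9 5

Derivation:
Char counts: '$':1, 'b':1, 'e':2, 'g':1, 'j':1, 'l':2, 'n':1, 'o':1, 't':2, 'u':1
C (first-col start): C('$')=0, C('b')=1, C('e')=2, C('g')=4, C('j')=5, C('l')=6, C('n')=8, C('o')=9, C('t')=10, C('u')=12
L[0]='e': occ=0, LF[0]=C('e')+0=2+0=2
L[1]='e': occ=1, LF[1]=C('e')+1=2+1=3
L[2]='l': occ=0, LF[2]=C('l')+0=6+0=6
L[3]='l': occ=1, LF[3]=C('l')+1=6+1=7
L[4]='n': occ=0, LF[4]=C('n')+0=8+0=8
L[5]='$': occ=0, LF[5]=C('$')+0=0+0=0
L[6]='t': occ=0, LF[6]=C('t')+0=10+0=10
L[7]='g': occ=0, LF[7]=C('g')+0=4+0=4
L[8]='u': occ=0, LF[8]=C('u')+0=12+0=12
L[9]='b': occ=0, LF[9]=C('b')+0=1+0=1
L[10]='t': occ=1, LF[10]=C('t')+1=10+1=11
L[11]='o': occ=0, LF[11]=C('o')+0=9+0=9
L[12]='j': occ=0, LF[12]=C('j')+0=5+0=5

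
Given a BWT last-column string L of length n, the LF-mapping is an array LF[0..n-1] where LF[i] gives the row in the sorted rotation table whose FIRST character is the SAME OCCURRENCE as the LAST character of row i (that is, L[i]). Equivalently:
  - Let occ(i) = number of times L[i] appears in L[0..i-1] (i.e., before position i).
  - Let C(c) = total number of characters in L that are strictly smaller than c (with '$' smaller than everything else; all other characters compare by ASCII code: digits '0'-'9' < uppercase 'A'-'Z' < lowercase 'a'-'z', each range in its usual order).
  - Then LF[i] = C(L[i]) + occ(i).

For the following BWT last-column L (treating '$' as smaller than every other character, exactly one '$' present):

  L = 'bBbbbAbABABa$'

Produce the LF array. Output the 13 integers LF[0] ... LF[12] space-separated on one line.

Answer: 8 4 9 10 11 1 12 2 5 3 6 7 0

Derivation:
Char counts: '$':1, 'A':3, 'B':3, 'a':1, 'b':5
C (first-col start): C('$')=0, C('A')=1, C('B')=4, C('a')=7, C('b')=8
L[0]='b': occ=0, LF[0]=C('b')+0=8+0=8
L[1]='B': occ=0, LF[1]=C('B')+0=4+0=4
L[2]='b': occ=1, LF[2]=C('b')+1=8+1=9
L[3]='b': occ=2, LF[3]=C('b')+2=8+2=10
L[4]='b': occ=3, LF[4]=C('b')+3=8+3=11
L[5]='A': occ=0, LF[5]=C('A')+0=1+0=1
L[6]='b': occ=4, LF[6]=C('b')+4=8+4=12
L[7]='A': occ=1, LF[7]=C('A')+1=1+1=2
L[8]='B': occ=1, LF[8]=C('B')+1=4+1=5
L[9]='A': occ=2, LF[9]=C('A')+2=1+2=3
L[10]='B': occ=2, LF[10]=C('B')+2=4+2=6
L[11]='a': occ=0, LF[11]=C('a')+0=7+0=7
L[12]='$': occ=0, LF[12]=C('$')+0=0+0=0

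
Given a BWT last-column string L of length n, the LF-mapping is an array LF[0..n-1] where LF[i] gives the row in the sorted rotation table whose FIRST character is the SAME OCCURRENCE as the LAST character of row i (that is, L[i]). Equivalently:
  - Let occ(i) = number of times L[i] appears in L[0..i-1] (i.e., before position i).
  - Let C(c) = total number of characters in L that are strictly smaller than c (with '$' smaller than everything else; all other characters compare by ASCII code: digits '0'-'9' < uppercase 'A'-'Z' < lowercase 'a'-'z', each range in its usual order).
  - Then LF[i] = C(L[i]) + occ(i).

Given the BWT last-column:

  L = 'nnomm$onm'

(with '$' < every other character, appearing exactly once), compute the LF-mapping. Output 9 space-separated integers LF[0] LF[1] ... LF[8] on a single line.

Answer: 4 5 7 1 2 0 8 6 3

Derivation:
Char counts: '$':1, 'm':3, 'n':3, 'o':2
C (first-col start): C('$')=0, C('m')=1, C('n')=4, C('o')=7
L[0]='n': occ=0, LF[0]=C('n')+0=4+0=4
L[1]='n': occ=1, LF[1]=C('n')+1=4+1=5
L[2]='o': occ=0, LF[2]=C('o')+0=7+0=7
L[3]='m': occ=0, LF[3]=C('m')+0=1+0=1
L[4]='m': occ=1, LF[4]=C('m')+1=1+1=2
L[5]='$': occ=0, LF[5]=C('$')+0=0+0=0
L[6]='o': occ=1, LF[6]=C('o')+1=7+1=8
L[7]='n': occ=2, LF[7]=C('n')+2=4+2=6
L[8]='m': occ=2, LF[8]=C('m')+2=1+2=3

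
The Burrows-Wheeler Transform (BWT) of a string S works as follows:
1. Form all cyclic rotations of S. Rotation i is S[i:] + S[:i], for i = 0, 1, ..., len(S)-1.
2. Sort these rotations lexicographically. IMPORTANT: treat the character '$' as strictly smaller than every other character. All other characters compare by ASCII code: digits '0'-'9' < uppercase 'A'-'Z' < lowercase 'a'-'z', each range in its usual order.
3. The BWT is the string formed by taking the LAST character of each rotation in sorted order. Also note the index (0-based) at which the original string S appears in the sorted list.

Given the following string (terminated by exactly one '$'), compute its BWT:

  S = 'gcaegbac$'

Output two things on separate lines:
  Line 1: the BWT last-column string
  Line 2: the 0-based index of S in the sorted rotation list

Answer: cbcgagae$
8

Derivation:
All 9 rotations (rotation i = S[i:]+S[:i]):
  rot[0] = gcaegbac$
  rot[1] = caegbac$g
  rot[2] = aegbac$gc
  rot[3] = egbac$gca
  rot[4] = gbac$gcae
  rot[5] = bac$gcaeg
  rot[6] = ac$gcaegb
  rot[7] = c$gcaegba
  rot[8] = $gcaegbac
Sorted (with $ < everything):
  sorted[0] = $gcaegbac  (last char: 'c')
  sorted[1] = ac$gcaegb  (last char: 'b')
  sorted[2] = aegbac$gc  (last char: 'c')
  sorted[3] = bac$gcaeg  (last char: 'g')
  sorted[4] = c$gcaegba  (last char: 'a')
  sorted[5] = caegbac$g  (last char: 'g')
  sorted[6] = egbac$gca  (last char: 'a')
  sorted[7] = gbac$gcae  (last char: 'e')
  sorted[8] = gcaegbac$  (last char: '$')
Last column: cbcgagae$
Original string S is at sorted index 8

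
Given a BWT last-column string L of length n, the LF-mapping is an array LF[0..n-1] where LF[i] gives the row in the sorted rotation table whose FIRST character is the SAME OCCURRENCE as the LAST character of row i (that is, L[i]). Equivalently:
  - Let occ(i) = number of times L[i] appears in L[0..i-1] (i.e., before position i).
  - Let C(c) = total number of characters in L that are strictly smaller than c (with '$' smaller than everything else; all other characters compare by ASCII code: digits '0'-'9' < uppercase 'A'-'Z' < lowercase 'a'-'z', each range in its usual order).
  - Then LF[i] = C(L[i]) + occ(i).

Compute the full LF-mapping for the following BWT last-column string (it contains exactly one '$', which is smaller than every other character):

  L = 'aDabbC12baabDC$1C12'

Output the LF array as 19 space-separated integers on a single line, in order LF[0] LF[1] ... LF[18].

Answer: 11 9 12 15 16 6 1 4 17 13 14 18 10 7 0 2 8 3 5

Derivation:
Char counts: '$':1, '1':3, '2':2, 'C':3, 'D':2, 'a':4, 'b':4
C (first-col start): C('$')=0, C('1')=1, C('2')=4, C('C')=6, C('D')=9, C('a')=11, C('b')=15
L[0]='a': occ=0, LF[0]=C('a')+0=11+0=11
L[1]='D': occ=0, LF[1]=C('D')+0=9+0=9
L[2]='a': occ=1, LF[2]=C('a')+1=11+1=12
L[3]='b': occ=0, LF[3]=C('b')+0=15+0=15
L[4]='b': occ=1, LF[4]=C('b')+1=15+1=16
L[5]='C': occ=0, LF[5]=C('C')+0=6+0=6
L[6]='1': occ=0, LF[6]=C('1')+0=1+0=1
L[7]='2': occ=0, LF[7]=C('2')+0=4+0=4
L[8]='b': occ=2, LF[8]=C('b')+2=15+2=17
L[9]='a': occ=2, LF[9]=C('a')+2=11+2=13
L[10]='a': occ=3, LF[10]=C('a')+3=11+3=14
L[11]='b': occ=3, LF[11]=C('b')+3=15+3=18
L[12]='D': occ=1, LF[12]=C('D')+1=9+1=10
L[13]='C': occ=1, LF[13]=C('C')+1=6+1=7
L[14]='$': occ=0, LF[14]=C('$')+0=0+0=0
L[15]='1': occ=1, LF[15]=C('1')+1=1+1=2
L[16]='C': occ=2, LF[16]=C('C')+2=6+2=8
L[17]='1': occ=2, LF[17]=C('1')+2=1+2=3
L[18]='2': occ=1, LF[18]=C('2')+1=4+1=5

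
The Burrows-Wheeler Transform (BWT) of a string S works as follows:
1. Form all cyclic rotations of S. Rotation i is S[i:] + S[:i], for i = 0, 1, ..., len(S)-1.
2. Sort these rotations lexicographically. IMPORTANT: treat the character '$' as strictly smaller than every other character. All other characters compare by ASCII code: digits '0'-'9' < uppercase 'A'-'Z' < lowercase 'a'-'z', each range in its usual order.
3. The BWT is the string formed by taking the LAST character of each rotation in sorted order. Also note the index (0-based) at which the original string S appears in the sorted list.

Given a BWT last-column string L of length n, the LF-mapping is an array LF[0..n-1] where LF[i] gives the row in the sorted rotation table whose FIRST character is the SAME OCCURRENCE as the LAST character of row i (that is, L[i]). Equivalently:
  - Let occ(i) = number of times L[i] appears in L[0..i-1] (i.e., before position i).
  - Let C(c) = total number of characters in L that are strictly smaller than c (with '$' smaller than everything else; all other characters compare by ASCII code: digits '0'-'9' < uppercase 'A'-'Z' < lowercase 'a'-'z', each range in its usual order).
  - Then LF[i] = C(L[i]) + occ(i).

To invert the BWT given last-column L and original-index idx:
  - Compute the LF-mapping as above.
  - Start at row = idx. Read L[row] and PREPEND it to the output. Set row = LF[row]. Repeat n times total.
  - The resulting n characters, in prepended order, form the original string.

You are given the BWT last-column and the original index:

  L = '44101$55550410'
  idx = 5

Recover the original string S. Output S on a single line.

Answer: 1105154005454$

Derivation:
LF mapping: 7 8 4 1 5 0 10 11 12 13 2 9 6 3
Walk LF starting at row 5, prepending L[row]:
  step 1: row=5, L[5]='$', prepend. Next row=LF[5]=0
  step 2: row=0, L[0]='4', prepend. Next row=LF[0]=7
  step 3: row=7, L[7]='5', prepend. Next row=LF[7]=11
  step 4: row=11, L[11]='4', prepend. Next row=LF[11]=9
  step 5: row=9, L[9]='5', prepend. Next row=LF[9]=13
  step 6: row=13, L[13]='0', prepend. Next row=LF[13]=3
  step 7: row=3, L[3]='0', prepend. Next row=LF[3]=1
  step 8: row=1, L[1]='4', prepend. Next row=LF[1]=8
  step 9: row=8, L[8]='5', prepend. Next row=LF[8]=12
  step 10: row=12, L[12]='1', prepend. Next row=LF[12]=6
  step 11: row=6, L[6]='5', prepend. Next row=LF[6]=10
  step 12: row=10, L[10]='0', prepend. Next row=LF[10]=2
  step 13: row=2, L[2]='1', prepend. Next row=LF[2]=4
  step 14: row=4, L[4]='1', prepend. Next row=LF[4]=5
Reversed output: 1105154005454$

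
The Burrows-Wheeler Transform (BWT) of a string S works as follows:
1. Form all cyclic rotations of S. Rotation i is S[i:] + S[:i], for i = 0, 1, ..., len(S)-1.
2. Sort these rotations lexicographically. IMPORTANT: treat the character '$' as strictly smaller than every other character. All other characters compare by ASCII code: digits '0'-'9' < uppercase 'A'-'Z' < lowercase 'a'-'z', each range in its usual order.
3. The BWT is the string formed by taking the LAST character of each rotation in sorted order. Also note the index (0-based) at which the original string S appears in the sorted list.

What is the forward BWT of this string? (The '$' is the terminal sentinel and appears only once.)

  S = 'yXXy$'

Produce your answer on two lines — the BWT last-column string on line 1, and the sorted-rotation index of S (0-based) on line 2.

Answer: yyXX$
4

Derivation:
All 5 rotations (rotation i = S[i:]+S[:i]):
  rot[0] = yXXy$
  rot[1] = XXy$y
  rot[2] = Xy$yX
  rot[3] = y$yXX
  rot[4] = $yXXy
Sorted (with $ < everything):
  sorted[0] = $yXXy  (last char: 'y')
  sorted[1] = XXy$y  (last char: 'y')
  sorted[2] = Xy$yX  (last char: 'X')
  sorted[3] = y$yXX  (last char: 'X')
  sorted[4] = yXXy$  (last char: '$')
Last column: yyXX$
Original string S is at sorted index 4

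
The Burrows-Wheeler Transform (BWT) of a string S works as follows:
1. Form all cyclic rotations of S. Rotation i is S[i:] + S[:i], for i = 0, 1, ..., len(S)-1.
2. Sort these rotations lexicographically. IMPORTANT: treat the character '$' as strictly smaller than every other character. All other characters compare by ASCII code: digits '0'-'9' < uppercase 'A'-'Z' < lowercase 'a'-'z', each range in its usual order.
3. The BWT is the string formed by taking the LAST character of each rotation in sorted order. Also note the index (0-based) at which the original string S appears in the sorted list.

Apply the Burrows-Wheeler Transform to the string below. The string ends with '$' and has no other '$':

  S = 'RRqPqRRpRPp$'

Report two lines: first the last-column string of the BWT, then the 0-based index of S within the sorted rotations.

Answer: pRqpq$RRPRRP
5

Derivation:
All 12 rotations (rotation i = S[i:]+S[:i]):
  rot[0] = RRqPqRRpRPp$
  rot[1] = RqPqRRpRPp$R
  rot[2] = qPqRRpRPp$RR
  rot[3] = PqRRpRPp$RRq
  rot[4] = qRRpRPp$RRqP
  rot[5] = RRpRPp$RRqPq
  rot[6] = RpRPp$RRqPqR
  rot[7] = pRPp$RRqPqRR
  rot[8] = RPp$RRqPqRRp
  rot[9] = Pp$RRqPqRRpR
  rot[10] = p$RRqPqRRpRP
  rot[11] = $RRqPqRRpRPp
Sorted (with $ < everything):
  sorted[0] = $RRqPqRRpRPp  (last char: 'p')
  sorted[1] = Pp$RRqPqRRpR  (last char: 'R')
  sorted[2] = PqRRpRPp$RRq  (last char: 'q')
  sorted[3] = RPp$RRqPqRRp  (last char: 'p')
  sorted[4] = RRpRPp$RRqPq  (last char: 'q')
  sorted[5] = RRqPqRRpRPp$  (last char: '$')
  sorted[6] = RpRPp$RRqPqR  (last char: 'R')
  sorted[7] = RqPqRRpRPp$R  (last char: 'R')
  sorted[8] = p$RRqPqRRpRP  (last char: 'P')
  sorted[9] = pRPp$RRqPqRR  (last char: 'R')
  sorted[10] = qPqRRpRPp$RR  (last char: 'R')
  sorted[11] = qRRpRPp$RRqP  (last char: 'P')
Last column: pRqpq$RRPRRP
Original string S is at sorted index 5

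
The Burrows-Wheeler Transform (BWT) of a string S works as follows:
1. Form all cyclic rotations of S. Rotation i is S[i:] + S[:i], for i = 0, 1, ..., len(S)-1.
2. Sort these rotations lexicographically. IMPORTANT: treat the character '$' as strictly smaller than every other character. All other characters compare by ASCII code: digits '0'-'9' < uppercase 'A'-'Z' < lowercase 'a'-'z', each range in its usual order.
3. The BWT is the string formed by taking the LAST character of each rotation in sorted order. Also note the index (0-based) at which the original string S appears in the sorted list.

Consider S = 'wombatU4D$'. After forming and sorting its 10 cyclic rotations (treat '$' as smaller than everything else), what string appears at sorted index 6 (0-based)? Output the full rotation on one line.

All 10 rotations (rotation i = S[i:]+S[:i]):
  rot[0] = wombatU4D$
  rot[1] = ombatU4D$w
  rot[2] = mbatU4D$wo
  rot[3] = batU4D$wom
  rot[4] = atU4D$womb
  rot[5] = tU4D$womba
  rot[6] = U4D$wombat
  rot[7] = 4D$wombatU
  rot[8] = D$wombatU4
  rot[9] = $wombatU4D
Sorted (with $ < everything):
  sorted[0] = $wombatU4D
  sorted[1] = 4D$wombatU
  sorted[2] = D$wombatU4
  sorted[3] = U4D$wombat
  sorted[4] = atU4D$womb
  sorted[5] = batU4D$wom
  sorted[6] = mbatU4D$wo
  sorted[7] = ombatU4D$w
  sorted[8] = tU4D$womba
  sorted[9] = wombatU4D$
sorted[6] = mbatU4D$wo

Answer: mbatU4D$wo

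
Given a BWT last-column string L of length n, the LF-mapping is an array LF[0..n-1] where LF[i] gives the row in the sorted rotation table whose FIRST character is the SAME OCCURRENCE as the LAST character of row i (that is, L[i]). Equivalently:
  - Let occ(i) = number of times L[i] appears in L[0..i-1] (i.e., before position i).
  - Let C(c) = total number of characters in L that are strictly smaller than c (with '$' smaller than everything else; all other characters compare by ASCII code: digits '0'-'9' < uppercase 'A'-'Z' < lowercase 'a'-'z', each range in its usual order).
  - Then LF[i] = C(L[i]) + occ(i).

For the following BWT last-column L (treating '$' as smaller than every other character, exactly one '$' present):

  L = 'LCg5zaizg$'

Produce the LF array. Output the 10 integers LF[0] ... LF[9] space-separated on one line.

Answer: 3 2 5 1 8 4 7 9 6 0

Derivation:
Char counts: '$':1, '5':1, 'C':1, 'L':1, 'a':1, 'g':2, 'i':1, 'z':2
C (first-col start): C('$')=0, C('5')=1, C('C')=2, C('L')=3, C('a')=4, C('g')=5, C('i')=7, C('z')=8
L[0]='L': occ=0, LF[0]=C('L')+0=3+0=3
L[1]='C': occ=0, LF[1]=C('C')+0=2+0=2
L[2]='g': occ=0, LF[2]=C('g')+0=5+0=5
L[3]='5': occ=0, LF[3]=C('5')+0=1+0=1
L[4]='z': occ=0, LF[4]=C('z')+0=8+0=8
L[5]='a': occ=0, LF[5]=C('a')+0=4+0=4
L[6]='i': occ=0, LF[6]=C('i')+0=7+0=7
L[7]='z': occ=1, LF[7]=C('z')+1=8+1=9
L[8]='g': occ=1, LF[8]=C('g')+1=5+1=6
L[9]='$': occ=0, LF[9]=C('$')+0=0+0=0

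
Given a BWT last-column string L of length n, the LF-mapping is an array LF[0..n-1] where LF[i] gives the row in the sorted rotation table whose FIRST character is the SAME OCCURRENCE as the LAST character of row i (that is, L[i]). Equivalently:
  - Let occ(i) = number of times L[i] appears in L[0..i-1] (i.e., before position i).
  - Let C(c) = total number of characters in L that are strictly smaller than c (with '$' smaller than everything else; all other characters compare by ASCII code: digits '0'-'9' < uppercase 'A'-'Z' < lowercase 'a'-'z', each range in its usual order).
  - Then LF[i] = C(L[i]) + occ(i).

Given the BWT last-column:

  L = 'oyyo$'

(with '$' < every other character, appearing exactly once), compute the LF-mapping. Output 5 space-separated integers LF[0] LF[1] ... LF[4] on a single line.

Char counts: '$':1, 'o':2, 'y':2
C (first-col start): C('$')=0, C('o')=1, C('y')=3
L[0]='o': occ=0, LF[0]=C('o')+0=1+0=1
L[1]='y': occ=0, LF[1]=C('y')+0=3+0=3
L[2]='y': occ=1, LF[2]=C('y')+1=3+1=4
L[3]='o': occ=1, LF[3]=C('o')+1=1+1=2
L[4]='$': occ=0, LF[4]=C('$')+0=0+0=0

Answer: 1 3 4 2 0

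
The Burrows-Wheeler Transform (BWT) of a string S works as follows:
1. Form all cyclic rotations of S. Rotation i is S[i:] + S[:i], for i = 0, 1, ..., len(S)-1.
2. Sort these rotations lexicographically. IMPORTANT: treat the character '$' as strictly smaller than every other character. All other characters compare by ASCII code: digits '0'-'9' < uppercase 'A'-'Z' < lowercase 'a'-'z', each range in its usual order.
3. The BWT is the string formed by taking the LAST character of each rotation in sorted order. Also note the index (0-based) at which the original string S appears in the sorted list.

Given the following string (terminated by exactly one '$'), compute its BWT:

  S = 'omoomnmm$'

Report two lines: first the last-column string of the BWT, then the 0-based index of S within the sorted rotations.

Answer: mmnoomo$m
7

Derivation:
All 9 rotations (rotation i = S[i:]+S[:i]):
  rot[0] = omoomnmm$
  rot[1] = moomnmm$o
  rot[2] = oomnmm$om
  rot[3] = omnmm$omo
  rot[4] = mnmm$omoo
  rot[5] = nmm$omoom
  rot[6] = mm$omoomn
  rot[7] = m$omoomnm
  rot[8] = $omoomnmm
Sorted (with $ < everything):
  sorted[0] = $omoomnmm  (last char: 'm')
  sorted[1] = m$omoomnm  (last char: 'm')
  sorted[2] = mm$omoomn  (last char: 'n')
  sorted[3] = mnmm$omoo  (last char: 'o')
  sorted[4] = moomnmm$o  (last char: 'o')
  sorted[5] = nmm$omoom  (last char: 'm')
  sorted[6] = omnmm$omo  (last char: 'o')
  sorted[7] = omoomnmm$  (last char: '$')
  sorted[8] = oomnmm$om  (last char: 'm')
Last column: mmnoomo$m
Original string S is at sorted index 7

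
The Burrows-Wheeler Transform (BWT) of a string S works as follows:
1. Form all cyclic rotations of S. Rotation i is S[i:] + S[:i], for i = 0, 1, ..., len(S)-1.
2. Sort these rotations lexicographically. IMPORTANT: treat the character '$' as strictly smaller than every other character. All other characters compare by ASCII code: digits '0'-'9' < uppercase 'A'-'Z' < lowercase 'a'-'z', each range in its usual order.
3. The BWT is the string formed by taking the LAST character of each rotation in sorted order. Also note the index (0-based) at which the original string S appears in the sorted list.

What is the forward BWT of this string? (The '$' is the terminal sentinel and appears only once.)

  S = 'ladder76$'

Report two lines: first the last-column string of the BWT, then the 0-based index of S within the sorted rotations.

Answer: 67rladd$e
7

Derivation:
All 9 rotations (rotation i = S[i:]+S[:i]):
  rot[0] = ladder76$
  rot[1] = adder76$l
  rot[2] = dder76$la
  rot[3] = der76$lad
  rot[4] = er76$ladd
  rot[5] = r76$ladde
  rot[6] = 76$ladder
  rot[7] = 6$ladder7
  rot[8] = $ladder76
Sorted (with $ < everything):
  sorted[0] = $ladder76  (last char: '6')
  sorted[1] = 6$ladder7  (last char: '7')
  sorted[2] = 76$ladder  (last char: 'r')
  sorted[3] = adder76$l  (last char: 'l')
  sorted[4] = dder76$la  (last char: 'a')
  sorted[5] = der76$lad  (last char: 'd')
  sorted[6] = er76$ladd  (last char: 'd')
  sorted[7] = ladder76$  (last char: '$')
  sorted[8] = r76$ladde  (last char: 'e')
Last column: 67rladd$e
Original string S is at sorted index 7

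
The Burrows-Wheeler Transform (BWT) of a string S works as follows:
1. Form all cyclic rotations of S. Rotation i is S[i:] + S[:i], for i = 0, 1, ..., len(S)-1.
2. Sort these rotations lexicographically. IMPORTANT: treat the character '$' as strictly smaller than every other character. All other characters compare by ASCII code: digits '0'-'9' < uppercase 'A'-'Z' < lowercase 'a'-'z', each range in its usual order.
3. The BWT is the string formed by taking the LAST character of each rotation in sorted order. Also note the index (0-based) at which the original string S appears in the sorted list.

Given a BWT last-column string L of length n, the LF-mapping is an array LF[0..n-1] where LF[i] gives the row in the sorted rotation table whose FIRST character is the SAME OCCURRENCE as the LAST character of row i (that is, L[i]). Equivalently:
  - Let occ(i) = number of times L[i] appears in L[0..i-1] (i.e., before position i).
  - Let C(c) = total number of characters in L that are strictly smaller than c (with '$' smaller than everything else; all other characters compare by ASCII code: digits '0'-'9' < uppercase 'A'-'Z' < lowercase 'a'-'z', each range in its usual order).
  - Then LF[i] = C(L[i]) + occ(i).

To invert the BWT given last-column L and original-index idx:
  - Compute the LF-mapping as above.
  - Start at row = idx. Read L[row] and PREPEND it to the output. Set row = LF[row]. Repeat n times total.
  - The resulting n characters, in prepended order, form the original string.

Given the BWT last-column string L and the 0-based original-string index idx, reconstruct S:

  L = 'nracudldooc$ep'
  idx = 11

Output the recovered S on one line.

LF mapping: 8 12 1 2 13 4 7 5 9 10 3 0 6 11
Walk LF starting at row 11, prepending L[row]:
  step 1: row=11, L[11]='$', prepend. Next row=LF[11]=0
  step 2: row=0, L[0]='n', prepend. Next row=LF[0]=8
  step 3: row=8, L[8]='o', prepend. Next row=LF[8]=9
  step 4: row=9, L[9]='o', prepend. Next row=LF[9]=10
  step 5: row=10, L[10]='c', prepend. Next row=LF[10]=3
  step 6: row=3, L[3]='c', prepend. Next row=LF[3]=2
  step 7: row=2, L[2]='a', prepend. Next row=LF[2]=1
  step 8: row=1, L[1]='r', prepend. Next row=LF[1]=12
  step 9: row=12, L[12]='e', prepend. Next row=LF[12]=6
  step 10: row=6, L[6]='l', prepend. Next row=LF[6]=7
  step 11: row=7, L[7]='d', prepend. Next row=LF[7]=5
  step 12: row=5, L[5]='d', prepend. Next row=LF[5]=4
  step 13: row=4, L[4]='u', prepend. Next row=LF[4]=13
  step 14: row=13, L[13]='p', prepend. Next row=LF[13]=11
Reversed output: puddleraccoon$

Answer: puddleraccoon$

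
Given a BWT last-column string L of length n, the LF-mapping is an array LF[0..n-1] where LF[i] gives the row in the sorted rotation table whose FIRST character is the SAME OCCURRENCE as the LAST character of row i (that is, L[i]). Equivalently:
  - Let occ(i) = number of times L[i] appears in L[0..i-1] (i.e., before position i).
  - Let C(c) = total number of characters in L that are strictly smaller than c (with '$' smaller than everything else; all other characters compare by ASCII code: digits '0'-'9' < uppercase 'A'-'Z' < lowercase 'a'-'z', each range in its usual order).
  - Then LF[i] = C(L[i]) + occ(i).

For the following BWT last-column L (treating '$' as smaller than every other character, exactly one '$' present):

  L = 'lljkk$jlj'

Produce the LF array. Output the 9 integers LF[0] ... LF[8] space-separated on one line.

Char counts: '$':1, 'j':3, 'k':2, 'l':3
C (first-col start): C('$')=0, C('j')=1, C('k')=4, C('l')=6
L[0]='l': occ=0, LF[0]=C('l')+0=6+0=6
L[1]='l': occ=1, LF[1]=C('l')+1=6+1=7
L[2]='j': occ=0, LF[2]=C('j')+0=1+0=1
L[3]='k': occ=0, LF[3]=C('k')+0=4+0=4
L[4]='k': occ=1, LF[4]=C('k')+1=4+1=5
L[5]='$': occ=0, LF[5]=C('$')+0=0+0=0
L[6]='j': occ=1, LF[6]=C('j')+1=1+1=2
L[7]='l': occ=2, LF[7]=C('l')+2=6+2=8
L[8]='j': occ=2, LF[8]=C('j')+2=1+2=3

Answer: 6 7 1 4 5 0 2 8 3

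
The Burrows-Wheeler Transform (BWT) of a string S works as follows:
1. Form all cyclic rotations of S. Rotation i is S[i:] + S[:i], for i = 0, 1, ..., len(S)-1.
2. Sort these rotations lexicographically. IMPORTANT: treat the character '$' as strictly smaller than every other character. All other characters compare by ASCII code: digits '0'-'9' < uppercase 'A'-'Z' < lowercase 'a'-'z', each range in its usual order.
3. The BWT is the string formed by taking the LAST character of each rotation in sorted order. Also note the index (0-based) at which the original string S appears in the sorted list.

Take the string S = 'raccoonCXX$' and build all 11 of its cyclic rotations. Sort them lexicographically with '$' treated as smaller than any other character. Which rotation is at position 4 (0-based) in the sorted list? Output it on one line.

Answer: accoonCXX$r

Derivation:
All 11 rotations (rotation i = S[i:]+S[:i]):
  rot[0] = raccoonCXX$
  rot[1] = accoonCXX$r
  rot[2] = ccoonCXX$ra
  rot[3] = coonCXX$rac
  rot[4] = oonCXX$racc
  rot[5] = onCXX$racco
  rot[6] = nCXX$raccoo
  rot[7] = CXX$raccoon
  rot[8] = XX$raccoonC
  rot[9] = X$raccoonCX
  rot[10] = $raccoonCXX
Sorted (with $ < everything):
  sorted[0] = $raccoonCXX
  sorted[1] = CXX$raccoon
  sorted[2] = X$raccoonCX
  sorted[3] = XX$raccoonC
  sorted[4] = accoonCXX$r
  sorted[5] = ccoonCXX$ra
  sorted[6] = coonCXX$rac
  sorted[7] = nCXX$raccoo
  sorted[8] = onCXX$racco
  sorted[9] = oonCXX$racc
  sorted[10] = raccoonCXX$
sorted[4] = accoonCXX$r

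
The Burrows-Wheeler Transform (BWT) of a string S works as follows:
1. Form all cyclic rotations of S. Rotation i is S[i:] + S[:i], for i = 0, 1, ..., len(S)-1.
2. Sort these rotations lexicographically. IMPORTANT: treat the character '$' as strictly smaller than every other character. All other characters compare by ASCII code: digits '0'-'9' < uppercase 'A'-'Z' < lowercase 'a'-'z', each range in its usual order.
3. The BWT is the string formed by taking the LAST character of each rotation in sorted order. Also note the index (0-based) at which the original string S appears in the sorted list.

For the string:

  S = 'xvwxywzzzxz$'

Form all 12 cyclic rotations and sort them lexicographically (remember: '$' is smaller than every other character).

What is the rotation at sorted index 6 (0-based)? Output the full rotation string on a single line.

All 12 rotations (rotation i = S[i:]+S[:i]):
  rot[0] = xvwxywzzzxz$
  rot[1] = vwxywzzzxz$x
  rot[2] = wxywzzzxz$xv
  rot[3] = xywzzzxz$xvw
  rot[4] = ywzzzxz$xvwx
  rot[5] = wzzzxz$xvwxy
  rot[6] = zzzxz$xvwxyw
  rot[7] = zzxz$xvwxywz
  rot[8] = zxz$xvwxywzz
  rot[9] = xz$xvwxywzzz
  rot[10] = z$xvwxywzzzx
  rot[11] = $xvwxywzzzxz
Sorted (with $ < everything):
  sorted[0] = $xvwxywzzzxz
  sorted[1] = vwxywzzzxz$x
  sorted[2] = wxywzzzxz$xv
  sorted[3] = wzzzxz$xvwxy
  sorted[4] = xvwxywzzzxz$
  sorted[5] = xywzzzxz$xvw
  sorted[6] = xz$xvwxywzzz
  sorted[7] = ywzzzxz$xvwx
  sorted[8] = z$xvwxywzzzx
  sorted[9] = zxz$xvwxywzz
  sorted[10] = zzxz$xvwxywz
  sorted[11] = zzzxz$xvwxyw
sorted[6] = xz$xvwxywzzz

Answer: xz$xvwxywzzz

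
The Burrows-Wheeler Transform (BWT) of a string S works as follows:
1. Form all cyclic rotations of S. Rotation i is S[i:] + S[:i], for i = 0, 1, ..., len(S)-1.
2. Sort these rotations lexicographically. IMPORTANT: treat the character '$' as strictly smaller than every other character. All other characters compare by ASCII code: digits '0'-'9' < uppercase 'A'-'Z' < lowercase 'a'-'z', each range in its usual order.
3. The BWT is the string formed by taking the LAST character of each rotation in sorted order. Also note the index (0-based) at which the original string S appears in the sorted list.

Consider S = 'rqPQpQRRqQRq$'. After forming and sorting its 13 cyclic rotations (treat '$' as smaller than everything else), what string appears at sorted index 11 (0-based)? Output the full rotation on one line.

Answer: qQRq$rqPQpQRR

Derivation:
All 13 rotations (rotation i = S[i:]+S[:i]):
  rot[0] = rqPQpQRRqQRq$
  rot[1] = qPQpQRRqQRq$r
  rot[2] = PQpQRRqQRq$rq
  rot[3] = QpQRRqQRq$rqP
  rot[4] = pQRRqQRq$rqPQ
  rot[5] = QRRqQRq$rqPQp
  rot[6] = RRqQRq$rqPQpQ
  rot[7] = RqQRq$rqPQpQR
  rot[8] = qQRq$rqPQpQRR
  rot[9] = QRq$rqPQpQRRq
  rot[10] = Rq$rqPQpQRRqQ
  rot[11] = q$rqPQpQRRqQR
  rot[12] = $rqPQpQRRqQRq
Sorted (with $ < everything):
  sorted[0] = $rqPQpQRRqQRq
  sorted[1] = PQpQRRqQRq$rq
  sorted[2] = QRRqQRq$rqPQp
  sorted[3] = QRq$rqPQpQRRq
  sorted[4] = QpQRRqQRq$rqP
  sorted[5] = RRqQRq$rqPQpQ
  sorted[6] = Rq$rqPQpQRRqQ
  sorted[7] = RqQRq$rqPQpQR
  sorted[8] = pQRRqQRq$rqPQ
  sorted[9] = q$rqPQpQRRqQR
  sorted[10] = qPQpQRRqQRq$r
  sorted[11] = qQRq$rqPQpQRR
  sorted[12] = rqPQpQRRqQRq$
sorted[11] = qQRq$rqPQpQRR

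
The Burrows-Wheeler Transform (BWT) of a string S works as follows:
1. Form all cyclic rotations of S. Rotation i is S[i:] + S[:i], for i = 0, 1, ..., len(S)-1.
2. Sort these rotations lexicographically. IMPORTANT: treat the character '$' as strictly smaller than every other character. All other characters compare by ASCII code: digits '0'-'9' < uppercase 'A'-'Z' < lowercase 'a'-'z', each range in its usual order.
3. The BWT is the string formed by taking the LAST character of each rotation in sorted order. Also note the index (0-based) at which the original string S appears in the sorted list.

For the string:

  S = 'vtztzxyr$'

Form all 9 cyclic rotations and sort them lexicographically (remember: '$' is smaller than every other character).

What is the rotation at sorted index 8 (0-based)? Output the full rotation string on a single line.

All 9 rotations (rotation i = S[i:]+S[:i]):
  rot[0] = vtztzxyr$
  rot[1] = tztzxyr$v
  rot[2] = ztzxyr$vt
  rot[3] = tzxyr$vtz
  rot[4] = zxyr$vtzt
  rot[5] = xyr$vtztz
  rot[6] = yr$vtztzx
  rot[7] = r$vtztzxy
  rot[8] = $vtztzxyr
Sorted (with $ < everything):
  sorted[0] = $vtztzxyr
  sorted[1] = r$vtztzxy
  sorted[2] = tztzxyr$v
  sorted[3] = tzxyr$vtz
  sorted[4] = vtztzxyr$
  sorted[5] = xyr$vtztz
  sorted[6] = yr$vtztzx
  sorted[7] = ztzxyr$vt
  sorted[8] = zxyr$vtzt
sorted[8] = zxyr$vtzt

Answer: zxyr$vtzt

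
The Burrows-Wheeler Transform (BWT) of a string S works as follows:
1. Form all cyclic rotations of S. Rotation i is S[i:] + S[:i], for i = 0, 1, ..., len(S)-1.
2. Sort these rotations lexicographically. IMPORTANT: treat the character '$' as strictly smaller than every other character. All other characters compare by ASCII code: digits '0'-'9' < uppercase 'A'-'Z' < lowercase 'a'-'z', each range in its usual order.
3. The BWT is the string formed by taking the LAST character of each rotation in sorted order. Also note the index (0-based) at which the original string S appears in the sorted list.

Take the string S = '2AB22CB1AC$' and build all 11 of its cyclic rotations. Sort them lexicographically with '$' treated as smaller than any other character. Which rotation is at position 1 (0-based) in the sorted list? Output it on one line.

Answer: 1AC$2AB22CB

Derivation:
All 11 rotations (rotation i = S[i:]+S[:i]):
  rot[0] = 2AB22CB1AC$
  rot[1] = AB22CB1AC$2
  rot[2] = B22CB1AC$2A
  rot[3] = 22CB1AC$2AB
  rot[4] = 2CB1AC$2AB2
  rot[5] = CB1AC$2AB22
  rot[6] = B1AC$2AB22C
  rot[7] = 1AC$2AB22CB
  rot[8] = AC$2AB22CB1
  rot[9] = C$2AB22CB1A
  rot[10] = $2AB22CB1AC
Sorted (with $ < everything):
  sorted[0] = $2AB22CB1AC
  sorted[1] = 1AC$2AB22CB
  sorted[2] = 22CB1AC$2AB
  sorted[3] = 2AB22CB1AC$
  sorted[4] = 2CB1AC$2AB2
  sorted[5] = AB22CB1AC$2
  sorted[6] = AC$2AB22CB1
  sorted[7] = B1AC$2AB22C
  sorted[8] = B22CB1AC$2A
  sorted[9] = C$2AB22CB1A
  sorted[10] = CB1AC$2AB22
sorted[1] = 1AC$2AB22CB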